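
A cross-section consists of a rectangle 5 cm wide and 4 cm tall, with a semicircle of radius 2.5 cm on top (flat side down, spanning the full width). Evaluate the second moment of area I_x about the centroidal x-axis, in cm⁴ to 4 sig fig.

I_x ≈ 92.66 cm⁴

Split into non-overlapping primitives; take the origin at the lower-left of the bounding box.
Rectangular body: 5 × 4, A = 20 cm², y = 2 cm, Ī = 26.6667 cm⁴.
Semicircular cap: semicircle r = 2.5, A = 9.81748 cm², y = 5.06103 cm, Ī = 4.28738 cm⁴.
Centroid: ȳ = ΣA·y / ΣA = 3.00785 cm.
Transfer each piece to the centroidal x-axis using Ī + A·d² with d = y − 3.00785:
  rectangular body: d = -1.00785 cm → contributes +46.982 cm⁴
  semicircular cap: d = 2.05318 cm → contributes +45.6734 cm⁴
Total I = 92.6554 cm⁴.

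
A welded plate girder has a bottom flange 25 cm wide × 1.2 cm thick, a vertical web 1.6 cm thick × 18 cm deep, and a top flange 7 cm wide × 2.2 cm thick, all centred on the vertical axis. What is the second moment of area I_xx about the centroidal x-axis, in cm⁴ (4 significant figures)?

Treat the section as a set of non-overlapping primitives; coordinates are from the bounding-box lower-left.
Bottom plate: 25 × 1.2, A = 30 cm², y = 0.6 cm, Ī = 3.6 cm⁴.
Web plate: 1.6 × 18, A = 28.8 cm², y = 10.2 cm, Ī = 777.6 cm⁴.
Top plate: 7 × 2.2, A = 15.4 cm², y = 20.3 cm, Ī = 6.21133 cm⁴.
Centroid: ȳ = ΣA·y / ΣA = 8.41482 cm.
Transfer each piece to the centroidal x-axis using Ī + A·d² with d = y − 8.41482:
  bottom plate: d = -7.81482 cm → contributes +1835.74 cm⁴
  web plate: d = 1.78518 cm → contributes +869.381 cm⁴
  top plate: d = 11.8852 cm → contributes +2181.58 cm⁴
Total I = 4886.7 cm⁴.

I_xx ≈ 4887 cm⁴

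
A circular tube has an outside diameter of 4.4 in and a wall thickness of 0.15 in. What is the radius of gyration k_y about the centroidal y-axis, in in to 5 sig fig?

Break the section into simple shapes (no overlaps), measuring from the bottom-left corner of the bounding box.
Outer circle: ⌀4.4, A = 15.20531 in², x = 2.2 in, Ī = 18.39842 in⁴.
Bore (subtracted): ⌀4.1, A = 13.20254 in², x = 2.2 in, Ī = 13.87092 in⁴.
By symmetry the centroid is at mid-width, x̄ = 2.2 in.
All pieces are centred on the centroidal y-axis, so I = ΣĪ (holes subtracted) = 4.527501 in⁴.
Radius of gyration: k = √(I/A) = √(4.527501 / 2.002765) = 1.503537 in.

k_y ≈ 1.5035 in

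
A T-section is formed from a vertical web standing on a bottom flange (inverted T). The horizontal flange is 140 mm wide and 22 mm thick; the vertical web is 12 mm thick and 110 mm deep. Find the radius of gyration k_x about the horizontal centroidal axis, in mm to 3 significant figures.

k_x ≈ 35.3 mm

Split into non-overlapping primitives; take the origin at the lower-left of the bounding box.
Flange: 140 × 22, A = 3 080 mm², y = 11 mm, Ī = 124 227 mm⁴.
Web: 12 × 110, A = 1 320 mm², y = 77 mm, Ī = 1 331 000 mm⁴.
Centroid: ȳ = ΣA·y / ΣA = 30.8 mm.
Transfer each piece to the horizontal centroidal axis using Ī + A·d² with d = y − 30.8:
  flange: d = -19.8 mm → contributes +1 331 710 mm⁴
  web: d = 46.2 mm → contributes +4 148 461 mm⁴
Total I = 5 480 171 mm⁴.
Radius of gyration: k = √(I/A) = √(5 480 171 / 4 400) = 35.292 mm.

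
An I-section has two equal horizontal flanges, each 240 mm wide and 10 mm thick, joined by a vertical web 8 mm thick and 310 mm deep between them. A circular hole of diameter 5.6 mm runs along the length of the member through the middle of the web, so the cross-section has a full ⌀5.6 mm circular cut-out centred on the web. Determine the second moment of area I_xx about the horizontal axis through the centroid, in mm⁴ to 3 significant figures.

Break the section into simple shapes (no overlaps), measuring from the bottom-left corner of the bounding box.
Bottom flange: 240 × 10, A = 2 400 mm², y = 5 mm, Ī = 20 000 mm⁴.
Web: 8 × 310, A = 2 480 mm², y = 165 mm, Ī = 19 860 667 mm⁴.
Top flange: 240 × 10, A = 2 400 mm², y = 325 mm, Ī = 20 000 mm⁴.
Hole (subtracted): ⌀5.6, A = 24.63 mm², y = 165 mm, Ī = 48.275 mm⁴.
By symmetry the centroid is at mid-height, ȳ = 165 mm.
Transfer each piece to the horizontal axis through the centroid using Ī + A·d² with d = y − 165:
  bottom flange: d = -160 mm → contributes +61 460 000 mm⁴
  web: d = 0 mm → contributes +19 860 667 mm⁴
  top flange: d = 160 mm → contributes +61 460 000 mm⁴
  hole: d = 0 mm → contributes −48.275 mm⁴
Total I = 142 780 618 mm⁴.

I_xx ≈ 1.43 × 10⁸ mm⁴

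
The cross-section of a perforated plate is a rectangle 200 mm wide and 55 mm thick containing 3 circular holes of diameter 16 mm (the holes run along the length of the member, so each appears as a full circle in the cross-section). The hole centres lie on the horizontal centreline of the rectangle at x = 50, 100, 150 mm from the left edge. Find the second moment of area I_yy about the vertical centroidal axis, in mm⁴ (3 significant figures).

Split into non-overlapping primitives; take the origin at the lower-left of the bounding box.
Plate: 200 × 55, A = 11 000 mm², x = 100 mm, Ī = 36 666 667 mm⁴.
Hole 1 (subtracted): ⌀16, A = 201.06 mm², x = 50 mm, Ī = 3 217 mm⁴.
Hole 2 (subtracted): ⌀16, A = 201.06 mm², x = 100 mm, Ī = 3 217 mm⁴.
Hole 3 (subtracted): ⌀16, A = 201.06 mm², x = 150 mm, Ī = 3 217 mm⁴.
By symmetry the centroid is at mid-width, x̄ = 100 mm.
Transfer each piece to the vertical centroidal axis using Ī + A·d² with d = x − 100:
  plate: d = 0 mm → contributes +36 666 667 mm⁴
  hole 1: d = -50 mm → contributes −505 872 mm⁴
  hole 2: d = 0 mm → contributes −3 217 mm⁴
  hole 3: d = 50 mm → contributes −505 872 mm⁴
Total I = 35 651 706 mm⁴.

I_yy ≈ 3.57 × 10⁷ mm⁴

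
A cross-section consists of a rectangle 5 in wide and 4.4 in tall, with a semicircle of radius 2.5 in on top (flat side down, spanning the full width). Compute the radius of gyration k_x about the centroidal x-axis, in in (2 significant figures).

Decompose the section into non-overlapping parts with the origin at the bottom-left of its bounding rectangle.
Rectangular body: 5 × 4.4, A = 22 in², y = 2.2 in, Ī = 35.49 in⁴.
Semicircular cap: semicircle r = 2.5, A = 9.817 in², y = 5.461 in, Ī = 4.287 in⁴.
Centroid: ȳ = ΣA·y / ΣA = 3.206 in.
Transfer each piece to the centroidal x-axis using Ī + A·d² with d = y − 3.206:
  rectangular body: d = -1.006 in → contributes +57.77 in⁴
  semicircular cap: d = 2.255 in → contributes +54.2 in⁴
Total I = 112 in⁴.
Radius of gyration: k = √(I/A) = √(112 / 31.82) = 1.876 in.

k_x ≈ 1.9 in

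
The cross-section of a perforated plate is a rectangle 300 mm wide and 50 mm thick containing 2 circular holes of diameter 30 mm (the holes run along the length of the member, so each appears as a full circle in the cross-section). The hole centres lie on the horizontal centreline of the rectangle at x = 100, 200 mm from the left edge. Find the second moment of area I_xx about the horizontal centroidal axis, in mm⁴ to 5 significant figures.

I_xx ≈ 3.0455 × 10⁶ mm⁴

Break the section into simple shapes (no overlaps), measuring from the bottom-left corner of the bounding box.
Plate: 300 × 50, A = 15 000 mm², y = 25 mm, Ī = 3 125 000 mm⁴.
Hole 1 (subtracted): ⌀30, A = 706.8583 mm², y = 25 mm, Ī = 39760.78 mm⁴.
Hole 2 (subtracted): ⌀30, A = 706.8583 mm², y = 25 mm, Ī = 39760.78 mm⁴.
By symmetry the centroid is at mid-height, ȳ = 25 mm.
All pieces are centred on the horizontal centroidal axis, so I = ΣĪ (holes subtracted) = 3 045 478 mm⁴.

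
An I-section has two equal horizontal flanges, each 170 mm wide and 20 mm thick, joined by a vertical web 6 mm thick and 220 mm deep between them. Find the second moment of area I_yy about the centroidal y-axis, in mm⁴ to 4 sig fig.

I_yy ≈ 1.638 × 10⁷ mm⁴

Break the section into simple shapes (no overlaps), measuring from the bottom-left corner of the bounding box.
Bottom flange: 170 × 20, A = 3 400 mm², x = 85 mm, Ī = 8 188 333 mm⁴.
Web: 6 × 220, A = 1 320 mm², x = 85 mm, Ī = 3 960 mm⁴.
Top flange: 170 × 20, A = 3 400 mm², x = 85 mm, Ī = 8 188 333 mm⁴.
By symmetry the centroid is at mid-width, x̄ = 85 mm.
All pieces are centred on the centroidal y-axis, so I = ΣĪ = 16 380 627 mm⁴.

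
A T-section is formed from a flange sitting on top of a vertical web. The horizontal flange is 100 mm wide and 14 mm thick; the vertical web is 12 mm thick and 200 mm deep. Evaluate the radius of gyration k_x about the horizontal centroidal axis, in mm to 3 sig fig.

Decompose the section into non-overlapping parts with the origin at the bottom-left of its bounding rectangle.
Flange: 100 × 14, A = 1 400 mm², y = 207 mm, Ī = 22 867 mm⁴.
Web: 12 × 200, A = 2 400 mm², y = 100 mm, Ī = 8 000 000 mm⁴.
Centroid: ȳ = ΣA·y / ΣA = 139.42 mm.
Transfer each piece to the horizontal centroidal axis using Ī + A·d² with d = y − 139.42:
  flange: d = 67.579 mm → contributes +6 416 546 mm⁴
  web: d = -39.421 mm → contributes +11 729 647 mm⁴
Total I = 18 146 193 mm⁴.
Radius of gyration: k = √(I/A) = √(18 146 193 / 3 800) = 69.104 mm.

k_x ≈ 69.1 mm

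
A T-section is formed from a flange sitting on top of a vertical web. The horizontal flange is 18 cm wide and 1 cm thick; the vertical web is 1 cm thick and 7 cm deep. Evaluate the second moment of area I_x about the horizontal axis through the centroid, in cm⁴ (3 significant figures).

I_x ≈ 111 cm⁴

Treat the section as a set of non-overlapping primitives; coordinates are from the bounding-box lower-left.
Flange: 18 × 1, A = 18 cm², y = 7.5 cm, Ī = 1.5 cm⁴.
Web: 1 × 7, A = 7 cm², y = 3.5 cm, Ī = 28.583 cm⁴.
Centroid: ȳ = ΣA·y / ΣA = 6.38 cm.
Transfer each piece to the horizontal axis through the centroid using Ī + A·d² with d = y − 6.38:
  flange: d = 1.12 cm → contributes +24.079 cm⁴
  web: d = -2.88 cm → contributes +86.644 cm⁴
Total I = 110.72 cm⁴.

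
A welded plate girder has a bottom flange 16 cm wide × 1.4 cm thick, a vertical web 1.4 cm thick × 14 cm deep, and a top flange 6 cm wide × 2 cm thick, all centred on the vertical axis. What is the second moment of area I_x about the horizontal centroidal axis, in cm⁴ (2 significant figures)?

I_x ≈ 2300 cm⁴

Decompose the section into non-overlapping parts with the origin at the bottom-left of its bounding rectangle.
Bottom plate: 16 × 1.4, A = 22.4 cm², y = 0.7 cm, Ī = 3.659 cm⁴.
Web plate: 1.4 × 14, A = 19.6 cm², y = 8.4 cm, Ī = 320.1 cm⁴.
Top plate: 6 × 2, A = 12 cm², y = 16.4 cm, Ī = 4 cm⁴.
Centroid: ȳ = ΣA·y / ΣA = 6.984 cm.
Transfer each piece to the horizontal centroidal axis using Ī + A·d² with d = y − 6.984:
  bottom plate: d = -6.284 cm → contributes +888.1 cm⁴
  web plate: d = 1.416 cm → contributes +359.4 cm⁴
  top plate: d = 9.416 cm → contributes +1 068 cm⁴
Total I = 2 316 cm⁴.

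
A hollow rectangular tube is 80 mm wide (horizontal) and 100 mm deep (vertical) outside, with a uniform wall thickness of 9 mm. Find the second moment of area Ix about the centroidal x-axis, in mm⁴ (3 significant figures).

Ix ≈ 3.82 × 10⁶ mm⁴

Treat the section as a set of non-overlapping primitives; coordinates are from the bounding-box lower-left.
Outer rectangle: 80 × 100, A = 8 000 mm², y = 50 mm, Ī = 6 666 667 mm⁴.
Inner void (subtracted): 62 × 82, A = 5 084 mm², y = 50 mm, Ī = 2 848 735 mm⁴.
By symmetry the centroid is at mid-height, ȳ = 50 mm.
All pieces are centred on the centroidal x-axis, so I = ΣĪ (holes subtracted) = 3 817 932 mm⁴.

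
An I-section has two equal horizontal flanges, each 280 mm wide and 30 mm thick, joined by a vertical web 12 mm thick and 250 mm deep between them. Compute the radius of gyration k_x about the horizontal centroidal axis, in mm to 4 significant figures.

k_x ≈ 132.2 mm

Break the section into simple shapes (no overlaps), measuring from the bottom-left corner of the bounding box.
Bottom flange: 280 × 30, A = 8 400 mm², y = 15 mm, Ī = 630 000 mm⁴.
Web: 12 × 250, A = 3 000 mm², y = 155 mm, Ī = 15 625 000 mm⁴.
Top flange: 280 × 30, A = 8 400 mm², y = 295 mm, Ī = 630 000 mm⁴.
By symmetry the centroid is at mid-height, ȳ = 155 mm.
Transfer each piece to the horizontal centroidal axis using Ī + A·d² with d = y − 155:
  bottom flange: d = -140 mm → contributes +165 270 000 mm⁴
  web: d = 0 mm → contributes +15 625 000 mm⁴
  top flange: d = 140 mm → contributes +165 270 000 mm⁴
Total I = 346 165 000 mm⁴.
Radius of gyration: k = √(I/A) = √(346 165 000 / 19 800) = 132.224 mm.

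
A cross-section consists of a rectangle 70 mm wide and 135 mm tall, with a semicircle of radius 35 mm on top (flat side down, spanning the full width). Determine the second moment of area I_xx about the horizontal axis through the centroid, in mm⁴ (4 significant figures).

Split into non-overlapping primitives; take the origin at the lower-left of the bounding box.
Rectangular body: 70 × 135, A = 9 450 mm², y = 67.5 mm, Ī = 14 352 188 mm⁴.
Semicircular cap: semicircle r = 35, A = 1924.23 mm², y = 149.854 mm, Ī = 164 704 mm⁴.
Centroid: ȳ = ΣA·y / ΣA = 81.4323 mm.
Transfer each piece to the horizontal axis through the centroid using Ī + A·d² with d = y − 81.4323:
  rectangular body: d = -13.9323 mm → contributes +16 186 504 mm⁴
  semicircular cap: d = 68.4222 mm → contributes +9 173 156 mm⁴
Total I = 25 359 660 mm⁴.

I_xx ≈ 2.536 × 10⁷ mm⁴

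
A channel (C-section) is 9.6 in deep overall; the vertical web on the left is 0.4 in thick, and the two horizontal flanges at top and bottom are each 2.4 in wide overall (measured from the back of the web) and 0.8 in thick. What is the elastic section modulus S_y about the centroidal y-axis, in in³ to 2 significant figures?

S_y ≈ 2.2 in³

Break the section into simple shapes (no overlaps), measuring from the bottom-left corner of the bounding box.
Web: 0.4 × 9.6, A = 3.84 in², x = 0.2 in, Ī = 0.0512 in⁴.
Top flange (beyond web): 2 × 0.8, A = 1.6 in², x = 1.4 in, Ī = 0.5333 in⁴.
Bottom flange (beyond web): 2 × 0.8, A = 1.6 in², x = 1.4 in, Ī = 0.5333 in⁴.
Centroid: x̄ = ΣA·x / ΣA = 0.7455 in.
Transfer each piece to the centroidal y-axis using Ī + A·d² with d = x − 0.7455:
  web: d = -0.5455 in → contributes +1.194 in⁴
  top flange (beyond web): d = 0.6545 in → contributes +1.219 in⁴
  bottom flange (beyond web): d = 0.6545 in → contributes +1.219 in⁴
Total I = 3.631 in⁴.
Extreme fibre distance c = 1.655 in; S = I/c = 2.195 in³.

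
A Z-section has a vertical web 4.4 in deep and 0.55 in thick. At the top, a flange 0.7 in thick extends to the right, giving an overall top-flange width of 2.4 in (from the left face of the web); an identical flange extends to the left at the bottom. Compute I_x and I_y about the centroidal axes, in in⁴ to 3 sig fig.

Break the section into simple shapes (no overlaps), measuring from the bottom-left corner of the bounding box.
Web: 0.55 × 4.4, A = 2.42 in², y = 2.2 in, Ī = 3.9043 in⁴.
Top flange (beyond web): 1.85 × 0.7, A = 1.295 in², y = 4.05 in, Ī = 0.052879 in⁴.
Bottom flange (beyond web): 1.85 × 0.7, A = 1.295 in², y = 0.35 in, Ī = 0.052879 in⁴.
Centroid: ȳ = ΣA·y / ΣA = 2.2 in.
Transfer each piece to the centroidal x-axis using Ī + A·d² with d = y − 2.2:
  web: d = 0 in → contributes +3.9043 in⁴
  top flange (beyond web): d = 1.85 in → contributes +4.485 in⁴
  bottom flange (beyond web): d = -1.85 in → contributes +4.485 in⁴
Total I = 12.874 in⁴.
For the y-axis: x̄ = 2.125 in.
Repeating about the centroidal y-axis gives I_y = 4.5293 in⁴.

I_x ≈ 12.9 in⁴, I_y ≈ 4.53 in⁴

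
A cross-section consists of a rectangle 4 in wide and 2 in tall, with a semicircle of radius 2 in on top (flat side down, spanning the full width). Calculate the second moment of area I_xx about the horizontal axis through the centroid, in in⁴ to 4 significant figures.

I_xx ≈ 16.45 in⁴

Treat the section as a set of non-overlapping primitives; coordinates are from the bounding-box lower-left.
Rectangular body: 4 × 2, A = 8 in², y = 1 in, Ī = 2.66667 in⁴.
Semicircular cap: semicircle r = 2, A = 6.28319 in², y = 2.84883 in, Ī = 1.75611 in⁴.
Centroid: ȳ = ΣA·y / ΣA = 1.8133 in.
Transfer each piece to the horizontal axis through the centroid using Ī + A·d² with d = y − 1.8133:
  rectangular body: d = -0.8133 in → contributes +7.95833 in⁴
  semicircular cap: d = 1.03553 in → contributes +8.49366 in⁴
Total I = 16.452 in⁴.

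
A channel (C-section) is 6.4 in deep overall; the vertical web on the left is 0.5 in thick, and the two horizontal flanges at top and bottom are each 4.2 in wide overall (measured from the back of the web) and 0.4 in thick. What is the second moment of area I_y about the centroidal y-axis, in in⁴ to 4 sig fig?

Break the section into simple shapes (no overlaps), measuring from the bottom-left corner of the bounding box.
Web: 0.5 × 6.4, A = 3.2 in², x = 0.25 in, Ī = 0.0666667 in⁴.
Top flange (beyond web): 3.7 × 0.4, A = 1.48 in², x = 2.35 in, Ī = 1.68843 in⁴.
Bottom flange (beyond web): 3.7 × 0.4, A = 1.48 in², x = 2.35 in, Ī = 1.68843 in⁴.
Centroid: x̄ = ΣA·x / ΣA = 1.25909 in.
Transfer each piece to the centroidal y-axis using Ī + A·d² with d = x − 1.25909:
  web: d = -1.00909 in → contributes +3.32511 in⁴
  top flange (beyond web): d = 1.09091 in → contributes +3.44976 in⁴
  bottom flange (beyond web): d = 1.09091 in → contributes +3.44976 in⁴
Total I = 10.2246 in⁴.

I_y ≈ 10.22 in⁴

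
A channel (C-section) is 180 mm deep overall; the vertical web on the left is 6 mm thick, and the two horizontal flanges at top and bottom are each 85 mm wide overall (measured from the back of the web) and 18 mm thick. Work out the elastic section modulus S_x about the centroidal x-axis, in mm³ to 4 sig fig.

S_x ≈ 2.406 × 10⁵ mm³

Treat the section as a set of non-overlapping primitives; coordinates are from the bounding-box lower-left.
Web: 6 × 180, A = 1 080 mm², y = 90 mm, Ī = 2 916 000 mm⁴.
Top flange (beyond web): 79 × 18, A = 1 422 mm², y = 171 mm, Ī = 38 394 mm⁴.
Bottom flange (beyond web): 79 × 18, A = 1 422 mm², y = 9 mm, Ī = 38 394 mm⁴.
By symmetry the centroid is at mid-height, ȳ = 90 mm.
Transfer each piece to the centroidal x-axis using Ī + A·d² with d = y − 90:
  web: d = 0 mm → contributes +2 916 000 mm⁴
  top flange (beyond web): d = 81 mm → contributes +9 368 136 mm⁴
  bottom flange (beyond web): d = -81 mm → contributes +9 368 136 mm⁴
Total I = 21 652 272 mm⁴.
Extreme fibre distance c = 90 mm; S = I/c = 240 581 mm³.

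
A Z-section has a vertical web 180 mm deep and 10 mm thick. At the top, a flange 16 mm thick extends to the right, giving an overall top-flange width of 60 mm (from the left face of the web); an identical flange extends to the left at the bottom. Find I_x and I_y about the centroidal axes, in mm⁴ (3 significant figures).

Decompose the section into non-overlapping parts with the origin at the bottom-left of its bounding rectangle.
Web: 10 × 180, A = 1 800 mm², y = 90 mm, Ī = 4 860 000 mm⁴.
Top flange (beyond web): 50 × 16, A = 800 mm², y = 172 mm, Ī = 17 067 mm⁴.
Bottom flange (beyond web): 50 × 16, A = 800 mm², y = 8 mm, Ī = 17 067 mm⁴.
Centroid: ȳ = ΣA·y / ΣA = 90 mm.
Transfer each piece to the centroidal x-axis using Ī + A·d² with d = y − 90:
  web: d = 0 mm → contributes +4 860 000 mm⁴
  top flange (beyond web): d = 82 mm → contributes +5 396 267 mm⁴
  bottom flange (beyond web): d = -82 mm → contributes +5 396 267 mm⁴
Total I = 15 652 533 mm⁴.
For the y-axis: x̄ = 55 mm.
Repeating about the centroidal y-axis gives I_y = 1 788 333 mm⁴.

I_x ≈ 1.57 × 10⁷ mm⁴, I_y ≈ 1.79 × 10⁶ mm⁴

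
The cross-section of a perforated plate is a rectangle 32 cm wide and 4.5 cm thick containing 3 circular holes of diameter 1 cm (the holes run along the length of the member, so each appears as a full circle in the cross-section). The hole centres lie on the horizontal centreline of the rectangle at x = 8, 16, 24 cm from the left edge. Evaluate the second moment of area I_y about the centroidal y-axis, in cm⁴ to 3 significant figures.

I_y ≈ 1.22 × 10⁴ cm⁴

Decompose the section into non-overlapping parts with the origin at the bottom-left of its bounding rectangle.
Plate: 32 × 4.5, A = 144 cm², x = 16 cm, Ī = 12 288 cm⁴.
Hole 1 (subtracted): ⌀1, A = 0.7854 cm², x = 8 cm, Ī = 0.049087 cm⁴.
Hole 2 (subtracted): ⌀1, A = 0.7854 cm², x = 16 cm, Ī = 0.049087 cm⁴.
Hole 3 (subtracted): ⌀1, A = 0.7854 cm², x = 24 cm, Ī = 0.049087 cm⁴.
By symmetry the centroid is at mid-width, x̄ = 16 cm.
Transfer each piece to the centroidal y-axis using Ī + A·d² with d = x − 16:
  plate: d = 0 cm → contributes +12 288 cm⁴
  hole 1: d = -8 cm → contributes −50.315 cm⁴
  hole 2: d = 0 cm → contributes −0.049087 cm⁴
  hole 3: d = 8 cm → contributes −50.315 cm⁴
Total I = 12 187 cm⁴.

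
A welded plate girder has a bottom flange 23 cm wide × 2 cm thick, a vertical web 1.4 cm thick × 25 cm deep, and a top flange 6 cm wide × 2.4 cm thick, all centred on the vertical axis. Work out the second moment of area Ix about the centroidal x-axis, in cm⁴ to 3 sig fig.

Ix ≈ 1.10 × 10⁴ cm⁴

Split into non-overlapping primitives; take the origin at the lower-left of the bounding box.
Bottom plate: 23 × 2, A = 46 cm², y = 1 cm, Ī = 15.333 cm⁴.
Web plate: 1.4 × 25, A = 35 cm², y = 14.5 cm, Ī = 1822.9 cm⁴.
Top plate: 6 × 2.4, A = 14.4 cm², y = 28.2 cm, Ī = 6.912 cm⁴.
Centroid: ȳ = ΣA·y / ΣA = 10.058 cm.
Transfer each piece to the centroidal x-axis using Ī + A·d² with d = y − 10.058:
  bottom plate: d = -9.0585 cm → contributes +3789.9 cm⁴
  web plate: d = 4.4415 cm → contributes +2513.4 cm⁴
  top plate: d = 18.142 cm → contributes +4746.2 cm⁴
Total I = 11 049 cm⁴.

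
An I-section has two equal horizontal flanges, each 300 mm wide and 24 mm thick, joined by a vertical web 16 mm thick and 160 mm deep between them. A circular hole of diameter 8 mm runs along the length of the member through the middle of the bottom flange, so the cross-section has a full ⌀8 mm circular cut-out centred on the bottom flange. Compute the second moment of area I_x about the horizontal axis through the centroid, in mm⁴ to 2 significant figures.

I_x ≈ 1.3 × 10⁸ mm⁴

Split into non-overlapping primitives; take the origin at the lower-left of the bounding box.
Bottom flange: 300 × 24, A = 7 200 mm², y = 12 mm, Ī = 345 600 mm⁴.
Web: 16 × 160, A = 2 560 mm², y = 104 mm, Ī = 5 461 333 mm⁴.
Top flange: 300 × 24, A = 7 200 mm², y = 196 mm, Ī = 345 600 mm⁴.
Hole (subtracted): ⌀8, A = 50.27 mm², y = 12 mm, Ī = 201.1 mm⁴.
Centroid: ȳ = ΣA·y / ΣA = 104.3 mm.
Transfer each piece to the horizontal axis through the centroid using Ī + A·d² with d = y − 104.3:
  bottom flange: d = -92.27 mm → contributes +61 649 241 mm⁴
  web: d = -0.2735 mm → contributes +5 461 525 mm⁴
  top flange: d = 91.73 mm → contributes +60 924 636 mm⁴
  hole: d = -92.27 mm → contributes −428 181 mm⁴
Total I = 127 607 221 mm⁴.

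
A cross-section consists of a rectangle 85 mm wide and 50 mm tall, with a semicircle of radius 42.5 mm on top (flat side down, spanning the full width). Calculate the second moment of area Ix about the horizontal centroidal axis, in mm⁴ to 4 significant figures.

Ix ≈ 4.395 × 10⁶ mm⁴

Decompose the section into non-overlapping parts with the origin at the bottom-left of its bounding rectangle.
Rectangular body: 85 × 50, A = 4 250 mm², y = 25 mm, Ī = 885 417 mm⁴.
Semicircular cap: semicircle r = 42.5, A = 2837.25 mm², y = 68.0376 mm, Ī = 358 086 mm⁴.
Centroid: ȳ = ΣA·y / ΣA = 42.2293 mm.
Transfer each piece to the horizontal centroidal axis using Ī + A·d² with d = y − 42.2293:
  rectangular body: d = -17.2293 mm → contributes +2 147 024 mm⁴
  semicircular cap: d = 25.8083 mm → contributes +2 247 884 mm⁴
Total I = 4 394 908 mm⁴.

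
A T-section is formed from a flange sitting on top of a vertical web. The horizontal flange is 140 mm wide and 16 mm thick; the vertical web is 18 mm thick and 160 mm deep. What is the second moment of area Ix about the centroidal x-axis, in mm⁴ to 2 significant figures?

Break the section into simple shapes (no overlaps), measuring from the bottom-left corner of the bounding box.
Flange: 140 × 16, A = 2 240 mm², y = 168 mm, Ī = 47 787 mm⁴.
Web: 18 × 160, A = 2 880 mm², y = 80 mm, Ī = 6 144 000 mm⁴.
Centroid: ȳ = ΣA·y / ΣA = 118.5 mm.
Transfer each piece to the centroidal x-axis using Ī + A·d² with d = y − 118.5:
  flange: d = 49.5 mm → contributes +5 536 347 mm⁴
  web: d = -38.5 mm → contributes +10 412 880 mm⁴
Total I = 15 949 227 mm⁴.

Ix ≈ 1.6 × 10⁷ mm⁴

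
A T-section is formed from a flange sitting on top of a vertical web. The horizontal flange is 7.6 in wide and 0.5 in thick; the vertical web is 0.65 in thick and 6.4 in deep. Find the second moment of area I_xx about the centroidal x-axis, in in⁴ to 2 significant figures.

I_xx ≈ 38 in⁴

Break the section into simple shapes (no overlaps), measuring from the bottom-left corner of the bounding box.
Flange: 7.6 × 0.5, A = 3.8 in², y = 6.65 in, Ī = 0.07917 in⁴.
Web: 0.65 × 6.4, A = 4.16 in², y = 3.2 in, Ī = 14.2 in⁴.
Centroid: ȳ = ΣA·y / ΣA = 4.847 in.
Transfer each piece to the centroidal x-axis using Ī + A·d² with d = y − 4.847:
  flange: d = 1.803 in → contributes +12.43 in⁴
  web: d = -1.647 in → contributes +25.48 in⁴
Total I = 37.92 in⁴.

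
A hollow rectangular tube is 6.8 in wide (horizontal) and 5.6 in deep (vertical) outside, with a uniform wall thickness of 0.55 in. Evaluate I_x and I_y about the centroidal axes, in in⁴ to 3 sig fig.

I_x ≈ 56.2 in⁴, I_y ≈ 77.3 in⁴

Break the section into simple shapes (no overlaps), measuring from the bottom-left corner of the bounding box.
Outer rectangle: 6.8 × 5.6, A = 38.08 in², y = 2.8 in, Ī = 99.516 in⁴.
Inner void (subtracted): 5.7 × 4.5, A = 25.65 in², y = 2.8 in, Ī = 43.284 in⁴.
By symmetry the centroid is at mid-height, ȳ = 2.8 in.
All pieces are centred on the centroidal x-axis, so I = ΣĪ (holes subtracted) = 56.231 in⁴.
Repeating about the centroidal y-axis gives I_y = 77.288 in⁴.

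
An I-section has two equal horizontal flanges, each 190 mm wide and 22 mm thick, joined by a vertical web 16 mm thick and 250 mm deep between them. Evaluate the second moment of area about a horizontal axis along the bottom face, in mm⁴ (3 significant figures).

Decompose the section into non-overlapping parts with the origin at the bottom-left of its bounding rectangle.
Bottom flange: 190 × 22, A = 4 180 mm², y = 11 mm, Ī = 168 593 mm⁴.
Web: 16 × 250, A = 4 000 mm², y = 147 mm, Ī = 20 833 333 mm⁴.
Top flange: 190 × 22, A = 4 180 mm², y = 283 mm, Ī = 168 593 mm⁴.
Transfer each piece to the bottom edge using Ī + A·d² with d = y − 0:
  bottom flange: d = 11 mm → contributes +674 373 mm⁴
  web: d = 147 mm → contributes +107 269 333 mm⁴
  top flange: d = 283 mm → contributes +334 940 613 mm⁴
Total I = 442 884 320 mm⁴.

I_base ≈ 4.43 × 10⁸ mm⁴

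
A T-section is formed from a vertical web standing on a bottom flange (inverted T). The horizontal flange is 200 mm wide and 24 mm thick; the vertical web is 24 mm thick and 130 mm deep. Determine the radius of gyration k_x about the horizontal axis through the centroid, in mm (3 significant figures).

k_x ≈ 44.7 mm

Treat the section as a set of non-overlapping primitives; coordinates are from the bounding-box lower-left.
Flange: 200 × 24, A = 4 800 mm², y = 12 mm, Ī = 230 400 mm⁴.
Web: 24 × 130, A = 3 120 mm², y = 89 mm, Ī = 4 394 000 mm⁴.
Centroid: ȳ = ΣA·y / ΣA = 42.333 mm.
Transfer each piece to the horizontal axis through the centroid using Ī + A·d² with d = y − 42.333:
  flange: d = -30.333 mm → contributes +4 646 933 mm⁴
  web: d = 46.667 mm → contributes +11 188 667 mm⁴
Total I = 15 835 600 mm⁴.
Radius of gyration: k = √(I/A) = √(15 835 600 / 7 920) = 44.715 mm.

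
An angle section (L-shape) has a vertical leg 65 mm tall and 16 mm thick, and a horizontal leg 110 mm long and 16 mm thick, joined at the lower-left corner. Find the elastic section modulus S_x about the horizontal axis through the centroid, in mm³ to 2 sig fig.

Split into non-overlapping primitives; take the origin at the lower-left of the bounding box.
Vertical leg: 16 × 65, A = 1 040 mm², y = 32.5 mm, Ī = 366 167 mm⁴.
Horizontal leg (remainder): 94 × 16, A = 1 504 mm², y = 8 mm, Ī = 32 085 mm⁴.
Centroid: ȳ = ΣA·y / ΣA = 18.02 mm.
Transfer each piece to the horizontal axis through the centroid using Ī + A·d² with d = y − 18.02:
  vertical leg: d = 14.48 mm → contributes +584 353 mm⁴
  horizontal leg (remainder): d = -10.02 mm → contributes +182 959 mm⁴
Total I = 767 311 mm⁴.
Extreme fibre distance c = 46.98 mm; S = I/c = 16 331 mm³.

S_x ≈ 1.6 × 10⁴ mm³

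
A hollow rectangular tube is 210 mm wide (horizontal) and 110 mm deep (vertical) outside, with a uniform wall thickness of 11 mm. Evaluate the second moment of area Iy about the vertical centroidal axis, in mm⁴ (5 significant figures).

Iy ≈ 3.6165 × 10⁷ mm⁴

Treat the section as a set of non-overlapping primitives; coordinates are from the bounding-box lower-left.
Outer rectangle: 210 × 110, A = 23 100 mm², x = 105 mm, Ī = 84 892 500 mm⁴.
Inner void (subtracted): 188 × 88, A = 16 544 mm², x = 105 mm, Ī = 48 727 595 mm⁴.
By symmetry the centroid is at mid-width, x̄ = 105 mm.
All pieces are centred on the vertical centroidal axis, so I = ΣĪ (holes subtracted) = 36 164 905 mm⁴.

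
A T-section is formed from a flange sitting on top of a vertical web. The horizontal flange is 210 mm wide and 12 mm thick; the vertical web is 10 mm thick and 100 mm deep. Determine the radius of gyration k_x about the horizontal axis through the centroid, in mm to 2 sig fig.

Break the section into simple shapes (no overlaps), measuring from the bottom-left corner of the bounding box.
Flange: 210 × 12, A = 2 520 mm², y = 106 mm, Ī = 30 240 mm⁴.
Web: 10 × 100, A = 1 000 mm², y = 50 mm, Ī = 833 333 mm⁴.
Centroid: ȳ = ΣA·y / ΣA = 90.09 mm.
Transfer each piece to the horizontal axis through the centroid using Ī + A·d² with d = y − 90.09:
  flange: d = 15.91 mm → contributes +668 050 mm⁴
  web: d = -40.09 mm → contributes +2 440 614 mm⁴
Total I = 3 108 664 mm⁴.
Radius of gyration: k = √(I/A) = √(3 108 664 / 3 520) = 29.72 mm.

k_x ≈ 30 mm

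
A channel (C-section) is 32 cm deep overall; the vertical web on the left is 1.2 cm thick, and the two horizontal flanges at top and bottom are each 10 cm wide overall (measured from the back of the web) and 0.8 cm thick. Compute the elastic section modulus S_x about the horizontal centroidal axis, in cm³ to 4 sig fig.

S_x ≈ 419.0 cm³

Treat the section as a set of non-overlapping primitives; coordinates are from the bounding-box lower-left.
Web: 1.2 × 32, A = 38.4 cm², y = 16 cm, Ī = 3276.8 cm⁴.
Top flange (beyond web): 8.8 × 0.8, A = 7.04 cm², y = 31.6 cm, Ī = 0.375467 cm⁴.
Bottom flange (beyond web): 8.8 × 0.8, A = 7.04 cm², y = 0.4 cm, Ī = 0.375467 cm⁴.
By symmetry the centroid is at mid-height, ȳ = 16 cm.
Transfer each piece to the horizontal centroidal axis using Ī + A·d² with d = y − 16:
  web: d = 0 cm → contributes +3276.8 cm⁴
  top flange (beyond web): d = 15.6 cm → contributes +1713.63 cm⁴
  bottom flange (beyond web): d = -15.6 cm → contributes +1713.63 cm⁴
Total I = 6704.06 cm⁴.
Extreme fibre distance c = 16 cm; S = I/c = 419.004 cm³.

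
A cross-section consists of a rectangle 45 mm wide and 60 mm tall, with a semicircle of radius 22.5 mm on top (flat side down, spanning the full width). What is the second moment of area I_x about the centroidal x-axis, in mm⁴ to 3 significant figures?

I_x ≈ 1.80 × 10⁶ mm⁴

Split into non-overlapping primitives; take the origin at the lower-left of the bounding box.
Rectangular body: 45 × 60, A = 2 700 mm², y = 30 mm, Ī = 810 000 mm⁴.
Semicircular cap: semicircle r = 22.5, A = 795.22 mm², y = 69.549 mm, Ī = 28 130 mm⁴.
Centroid: ȳ = ΣA·y / ΣA = 38.998 mm.
Transfer each piece to the centroidal x-axis using Ī + A·d² with d = y − 38.998:
  rectangular body: d = -8.9981 mm → contributes +1 028 607 mm⁴
  semicircular cap: d = 30.551 mm → contributes +770 366 mm⁴
Total I = 1 798 972 mm⁴.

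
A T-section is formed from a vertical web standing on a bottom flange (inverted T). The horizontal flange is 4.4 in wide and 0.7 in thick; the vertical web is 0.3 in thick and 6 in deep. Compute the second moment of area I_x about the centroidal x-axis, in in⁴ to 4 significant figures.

I_x ≈ 18.28 in⁴

Break the section into simple shapes (no overlaps), measuring from the bottom-left corner of the bounding box.
Flange: 4.4 × 0.7, A = 3.08 in², y = 0.35 in, Ī = 0.125767 in⁴.
Web: 0.3 × 6, A = 1.8 in², y = 3.7 in, Ī = 5.4 in⁴.
Centroid: ȳ = ΣA·y / ΣA = 1.58566 in.
Transfer each piece to the centroidal x-axis using Ī + A·d² with d = y − 1.58566:
  flange: d = -1.23566 in → contributes +4.82845 in⁴
  web: d = 2.11434 in → contributes +13.4468 in⁴
Total I = 18.2753 in⁴.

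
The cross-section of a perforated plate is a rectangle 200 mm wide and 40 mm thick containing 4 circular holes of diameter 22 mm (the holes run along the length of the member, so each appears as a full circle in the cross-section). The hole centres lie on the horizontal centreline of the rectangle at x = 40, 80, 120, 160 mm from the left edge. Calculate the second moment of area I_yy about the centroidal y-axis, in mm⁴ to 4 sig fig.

Break the section into simple shapes (no overlaps), measuring from the bottom-left corner of the bounding box.
Plate: 200 × 40, A = 8 000 mm², x = 100 mm, Ī = 26 666 667 mm⁴.
Hole 1 (subtracted): ⌀22, A = 380.133 mm², x = 40 mm, Ī = 11 499 mm⁴.
Hole 2 (subtracted): ⌀22, A = 380.133 mm², x = 80 mm, Ī = 11 499 mm⁴.
Hole 3 (subtracted): ⌀22, A = 380.133 mm², x = 120 mm, Ī = 11 499 mm⁴.
Hole 4 (subtracted): ⌀22, A = 380.133 mm², x = 160 mm, Ī = 11 499 mm⁴.
By symmetry the centroid is at mid-width, x̄ = 100 mm.
Transfer each piece to the centroidal y-axis using Ī + A·d² with d = x − 100:
  plate: d = 0 mm → contributes +26 666 667 mm⁴
  hole 1: d = -60 mm → contributes −1 379 977 mm⁴
  hole 2: d = -20 mm → contributes −163 552 mm⁴
  hole 3: d = 20 mm → contributes −163 552 mm⁴
  hole 4: d = 60 mm → contributes −1 379 977 mm⁴
Total I = 23 579 609 mm⁴.

I_yy ≈ 2.358 × 10⁷ mm⁴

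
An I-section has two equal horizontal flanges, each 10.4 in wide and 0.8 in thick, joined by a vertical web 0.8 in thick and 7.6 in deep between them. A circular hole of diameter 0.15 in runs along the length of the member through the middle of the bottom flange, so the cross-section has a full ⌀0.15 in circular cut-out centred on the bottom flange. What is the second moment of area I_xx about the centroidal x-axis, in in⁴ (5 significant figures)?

Decompose the section into non-overlapping parts with the origin at the bottom-left of its bounding rectangle.
Bottom flange: 10.4 × 0.8, A = 8.32 in², y = 0.4 in, Ī = 0.4437333 in⁴.
Web: 0.8 × 7.6, A = 6.08 in², y = 4.6 in, Ī = 29.26507 in⁴.
Top flange: 10.4 × 0.8, A = 8.32 in², y = 8.8 in, Ī = 0.4437333 in⁴.
Hole (subtracted): ⌀0.15, A = 0.01767146 in², y = 0.4 in, Ī = 0.00002485049 in⁴.
Centroid: ȳ = ΣA·y / ΣA = 4.603269 in.
Transfer each piece to the centroidal x-axis using Ī + A·d² with d = y − 4.603269:
  bottom flange: d = -4.203269 in → contributes +147.4371 in⁴
  web: d = -0.003269274 in → contributes +29.26513 in⁴
  top flange: d = 4.196731 in → contributes +146.9801 in⁴
  hole: d = -4.203269 in → contributes −0.3122349 in⁴
Total I = 323.3701 in⁴.

I_xx ≈ 323.37 in⁴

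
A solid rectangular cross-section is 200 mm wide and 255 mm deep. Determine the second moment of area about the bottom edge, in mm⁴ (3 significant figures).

The section: 200 × 255, A = 51 000 mm², y = 127.5 mm, Ī = 276 356 250 mm⁴.
Transfer it to the bottom edge using Ī + A·d² with d = y − 0:
  the section: d = 127.5 mm → contributes +1 105 425 000 mm⁴
Total I = 1 105 425 000 mm⁴.

I_base ≈ 1.11 × 10⁹ mm⁴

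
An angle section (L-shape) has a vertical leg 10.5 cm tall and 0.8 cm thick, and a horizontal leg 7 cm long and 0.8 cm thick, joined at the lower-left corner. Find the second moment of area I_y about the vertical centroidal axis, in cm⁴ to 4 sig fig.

I_y ≈ 54.54 cm⁴

Break the section into simple shapes (no overlaps), measuring from the bottom-left corner of the bounding box.
Vertical leg: 0.8 × 10.5, A = 8.4 cm², x = 0.4 cm, Ī = 0.448 cm⁴.
Horizontal leg (remainder): 6.2 × 0.8, A = 4.96 cm², x = 3.9 cm, Ī = 15.8885 cm⁴.
Centroid: x̄ = ΣA·x / ΣA = 1.6994 cm.
Transfer each piece to the vertical centroidal axis using Ī + A·d² with d = x − 1.6994:
  vertical leg: d = -1.2994 cm → contributes +14.6309 cm⁴
  horizontal leg (remainder): d = 2.2006 cm → contributes +39.908 cm⁴
Total I = 54.5389 cm⁴.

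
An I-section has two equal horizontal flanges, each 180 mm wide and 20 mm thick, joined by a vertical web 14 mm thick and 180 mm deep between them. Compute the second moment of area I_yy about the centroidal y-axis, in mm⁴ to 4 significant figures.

I_yy ≈ 1.948 × 10⁷ mm⁴

Split into non-overlapping primitives; take the origin at the lower-left of the bounding box.
Bottom flange: 180 × 20, A = 3 600 mm², x = 90 mm, Ī = 9 720 000 mm⁴.
Web: 14 × 180, A = 2 520 mm², x = 90 mm, Ī = 41 160 mm⁴.
Top flange: 180 × 20, A = 3 600 mm², x = 90 mm, Ī = 9 720 000 mm⁴.
By symmetry the centroid is at mid-width, x̄ = 90 mm.
All pieces are centred on the centroidal y-axis, so I = ΣĪ = 19 481 160 mm⁴.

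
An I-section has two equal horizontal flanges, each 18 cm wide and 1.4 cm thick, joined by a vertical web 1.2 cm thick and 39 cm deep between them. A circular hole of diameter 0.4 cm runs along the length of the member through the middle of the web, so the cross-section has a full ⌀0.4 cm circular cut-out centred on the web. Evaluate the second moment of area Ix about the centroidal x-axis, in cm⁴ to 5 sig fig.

Treat the section as a set of non-overlapping primitives; coordinates are from the bounding-box lower-left.
Bottom flange: 18 × 1.4, A = 25.2 cm², y = 0.7 cm, Ī = 4.116 cm⁴.
Web: 1.2 × 39, A = 46.8 cm², y = 20.9 cm, Ī = 5931.9 cm⁴.
Top flange: 18 × 1.4, A = 25.2 cm², y = 41.1 cm, Ī = 4.116 cm⁴.
Hole (subtracted): ⌀0.4, A = 0.1256637 cm², y = 20.9 cm, Ī = 0.001256637 cm⁴.
By symmetry the centroid is at mid-height, ȳ = 20.9 cm.
Transfer each piece to the centroidal x-axis using Ī + A·d² with d = y − 20.9:
  bottom flange: d = -20.2 cm → contributes +10286.72 cm⁴
  web: d = 0 cm → contributes +5931.9 cm⁴
  top flange: d = 20.2 cm → contributes +10286.72 cm⁴
  hole: d = 0 cm → contributes −0.001256637 cm⁴
Total I = 26505.35 cm⁴.

Ix ≈ 2.6505 × 10⁴ cm⁴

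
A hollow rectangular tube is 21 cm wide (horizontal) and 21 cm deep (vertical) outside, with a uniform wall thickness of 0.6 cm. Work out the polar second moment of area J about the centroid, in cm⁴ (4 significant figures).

J ≈ 6798 cm⁴

Decompose the section into non-overlapping parts with the origin at the bottom-left of its bounding rectangle.
Outer rectangle: 21 × 21, A = 441 cm², y = 10.5 cm, Ī = 16206.8 cm⁴.
Inner void (subtracted): 19.8 × 19.8, A = 392.04 cm², y = 10.5 cm, Ī = 12807.9 cm⁴.
By symmetry the centroid is at mid-height, ȳ = 10.5 cm.
All pieces are centred on the centroidal x-axis, so I = ΣĪ (holes subtracted) = 3398.8 cm⁴.
Repeating about the centroidal y-axis gives I_y = 3398.8 cm⁴.
Polar second moment: J = I_x + I_y = 6797.61 cm⁴.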